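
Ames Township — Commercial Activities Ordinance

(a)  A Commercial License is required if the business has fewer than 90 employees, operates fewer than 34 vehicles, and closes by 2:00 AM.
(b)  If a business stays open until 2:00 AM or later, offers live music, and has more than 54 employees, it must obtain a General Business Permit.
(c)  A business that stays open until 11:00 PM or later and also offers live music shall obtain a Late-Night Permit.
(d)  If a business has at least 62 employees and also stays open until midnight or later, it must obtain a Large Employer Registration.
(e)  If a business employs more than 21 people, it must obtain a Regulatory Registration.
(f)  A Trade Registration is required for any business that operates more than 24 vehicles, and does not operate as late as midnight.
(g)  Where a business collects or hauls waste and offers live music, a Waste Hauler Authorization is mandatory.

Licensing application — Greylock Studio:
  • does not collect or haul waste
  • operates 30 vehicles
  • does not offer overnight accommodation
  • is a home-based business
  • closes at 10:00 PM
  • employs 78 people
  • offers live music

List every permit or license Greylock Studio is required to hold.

(a) employees 78 < 90; vehicles 30 < 34; closes 10:00 PM, at/before 2:00 AM → Commercial License required.
(b) closes 10:00 PM, at/before 2:00 AM; offers live music; employees 78 > 54 → General Business Permit not required.
(c) closes 10:00 PM, at/before 11:00 PM; offers live music → Late-Night Permit not required.
(d) employees 78 ≥ 62; closes 10:00 PM, at/before midnight → Large Employer Registration not required.
(e) employees 78 > 21 → Regulatory Registration required.
(f) vehicles 30 > 24; closes 10:00 PM, at/before midnight → Trade Registration required.
(g) does not collect or haul waste; offers live music → Waste Hauler Authorization not required.

Commercial License, Regulatory Registration, Trade Registration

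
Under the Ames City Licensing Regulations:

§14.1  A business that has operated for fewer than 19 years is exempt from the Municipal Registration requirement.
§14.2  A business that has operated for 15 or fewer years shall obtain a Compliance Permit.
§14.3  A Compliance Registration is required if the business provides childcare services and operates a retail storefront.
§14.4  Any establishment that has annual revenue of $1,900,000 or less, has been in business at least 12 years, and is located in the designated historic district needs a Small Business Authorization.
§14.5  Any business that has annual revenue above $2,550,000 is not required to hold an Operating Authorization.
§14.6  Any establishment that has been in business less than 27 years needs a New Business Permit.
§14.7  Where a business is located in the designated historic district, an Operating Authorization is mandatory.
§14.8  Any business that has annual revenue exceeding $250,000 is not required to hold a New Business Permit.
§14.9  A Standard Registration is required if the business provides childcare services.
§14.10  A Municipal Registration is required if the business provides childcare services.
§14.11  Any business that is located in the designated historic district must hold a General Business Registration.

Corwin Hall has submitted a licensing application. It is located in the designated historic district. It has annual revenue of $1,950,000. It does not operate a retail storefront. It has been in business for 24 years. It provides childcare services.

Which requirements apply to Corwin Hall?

General Business Registration, Municipal Registration, Operating Authorization, Standard Registration

§14.1 years in business 24 ≥ 19 → Municipal Registration exemption does not apply.
§14.2 years in business 24 > 15 → Compliance Permit not required.
§14.3 provides childcare services; does not operate a retail storefront → Compliance Registration not required.
§14.4 revenue $1,950,000 > $1,900,000; years in business 24 ≥ 12; is located in the designated historic district → Small Business Authorization not required.
§14.5 revenue $1,950,000 ≤ $2,550,000 → Operating Authorization exemption does not apply.
§14.6 years in business 24 < 27 → New Business Permit required.
§14.7 is located in the designated historic district → Operating Authorization required.
§14.8 revenue $1,950,000 > $250,000 → exempt from New Business Permit.
§14.9 provides childcare services → Standard Registration required.
§14.10 provides childcare services → Municipal Registration required.
§14.11 is located in the designated historic district → General Business Registration required.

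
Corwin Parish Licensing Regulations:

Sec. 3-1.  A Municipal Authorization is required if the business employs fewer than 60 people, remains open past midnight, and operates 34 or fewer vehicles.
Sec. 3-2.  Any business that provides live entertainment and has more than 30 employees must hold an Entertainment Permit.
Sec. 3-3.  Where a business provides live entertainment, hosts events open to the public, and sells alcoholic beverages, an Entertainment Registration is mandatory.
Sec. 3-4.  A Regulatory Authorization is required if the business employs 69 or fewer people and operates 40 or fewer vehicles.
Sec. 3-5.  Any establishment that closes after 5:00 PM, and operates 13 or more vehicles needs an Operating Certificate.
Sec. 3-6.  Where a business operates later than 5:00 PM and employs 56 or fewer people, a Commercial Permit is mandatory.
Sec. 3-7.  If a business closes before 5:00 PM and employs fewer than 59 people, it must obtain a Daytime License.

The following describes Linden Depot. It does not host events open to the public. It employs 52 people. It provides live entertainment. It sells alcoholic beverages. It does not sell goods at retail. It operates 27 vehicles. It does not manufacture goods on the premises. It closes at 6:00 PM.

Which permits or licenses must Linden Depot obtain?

Commercial Permit, Entertainment Permit, Operating Certificate, Regulatory Authorization

Sec. 3-1. employees 52 < 60; closes 6:00 PM, at/before midnight; vehicles 27 ≤ 34 → Municipal Authorization not required.
Sec. 3-2. provides live entertainment; employees 52 > 30 → Entertainment Permit required.
Sec. 3-3. provides live entertainment; does not host events open to the public; sells alcoholic beverages → Entertainment Registration not required.
Sec. 3-4. employees 52 ≤ 69; vehicles 27 ≤ 40 → Regulatory Authorization required.
Sec. 3-5. closes 6:00 PM, after 5:00 PM; vehicles 27 ≥ 13 → Operating Certificate required.
Sec. 3-6. closes 6:00 PM, after 5:00 PM; employees 52 ≤ 56 → Commercial Permit required.
Sec. 3-7. closes 6:00 PM, after 5:00 PM; employees 52 < 59 → Daytime License not required.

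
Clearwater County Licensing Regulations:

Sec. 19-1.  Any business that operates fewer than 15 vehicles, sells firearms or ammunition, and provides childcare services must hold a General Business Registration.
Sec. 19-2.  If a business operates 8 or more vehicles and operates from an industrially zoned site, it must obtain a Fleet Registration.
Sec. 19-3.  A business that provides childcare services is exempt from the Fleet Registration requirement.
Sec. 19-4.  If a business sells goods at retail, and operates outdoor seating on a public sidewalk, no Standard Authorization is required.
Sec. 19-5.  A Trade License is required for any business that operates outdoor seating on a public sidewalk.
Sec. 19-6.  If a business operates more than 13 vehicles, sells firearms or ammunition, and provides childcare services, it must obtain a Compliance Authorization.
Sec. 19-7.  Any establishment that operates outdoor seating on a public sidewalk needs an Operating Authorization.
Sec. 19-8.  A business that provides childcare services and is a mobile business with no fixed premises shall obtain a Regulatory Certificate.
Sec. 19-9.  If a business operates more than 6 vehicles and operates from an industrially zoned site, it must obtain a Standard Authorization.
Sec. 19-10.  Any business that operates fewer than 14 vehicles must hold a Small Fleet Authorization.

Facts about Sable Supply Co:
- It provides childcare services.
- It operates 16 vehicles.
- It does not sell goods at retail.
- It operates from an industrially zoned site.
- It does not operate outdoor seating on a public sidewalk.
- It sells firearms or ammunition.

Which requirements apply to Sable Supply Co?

Compliance Authorization, Standard Authorization

Sec. 19-1. vehicles 16 ≥ 15; sells firearms or ammunition; provides childcare services → General Business Registration not required.
Sec. 19-2. vehicles 16 ≥ 8; operates from an industrially zoned site → Fleet Registration required.
Sec. 19-3. provides childcare services → exempt from Fleet Registration.
Sec. 19-4. does not sell goods at retail; does not operate outdoor seating on a public sidewalk → Standard Authorization exemption does not apply.
Sec. 19-5. does not operate outdoor seating on a public sidewalk → Trade License not required.
Sec. 19-6. vehicles 16 > 13; sells firearms or ammunition; provides childcare services → Compliance Authorization required.
Sec. 19-7. does not operate outdoor seating on a public sidewalk → Operating Authorization not required.
Sec. 19-8. provides childcare services; operates from an industrially zoned site (not: is a mobile business with no fixed premises) → Regulatory Certificate not required.
Sec. 19-9. vehicles 16 > 6; operates from an industrially zoned site → Standard Authorization required.
Sec. 19-10. vehicles 16 ≥ 14 → Small Fleet Authorization not required.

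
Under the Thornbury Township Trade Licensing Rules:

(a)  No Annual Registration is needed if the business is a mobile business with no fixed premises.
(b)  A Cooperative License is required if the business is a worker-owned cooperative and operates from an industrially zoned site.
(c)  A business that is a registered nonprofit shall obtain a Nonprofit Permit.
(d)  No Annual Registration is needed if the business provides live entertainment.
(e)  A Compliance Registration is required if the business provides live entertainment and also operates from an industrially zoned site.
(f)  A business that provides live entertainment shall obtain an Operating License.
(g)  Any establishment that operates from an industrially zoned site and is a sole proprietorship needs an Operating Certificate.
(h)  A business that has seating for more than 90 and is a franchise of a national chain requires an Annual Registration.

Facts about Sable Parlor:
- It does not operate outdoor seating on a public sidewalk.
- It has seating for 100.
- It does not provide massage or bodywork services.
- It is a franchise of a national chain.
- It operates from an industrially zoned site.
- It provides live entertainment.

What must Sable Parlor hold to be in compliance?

Compliance Registration, Operating License

(a) operates from an industrially zoned site (not: is a mobile business with no fixed premises) → Annual Registration exemption does not apply.
(b) is a franchise of a national chain (not: is a worker-owned cooperative); operates from an industrially zoned site → Cooperative License not required.
(c) is a franchise of a national chain (not: is a registered nonprofit) → Nonprofit Permit not required.
(d) provides live entertainment → exempt from Annual Registration.
(e) provides live entertainment; operates from an industrially zoned site → Compliance Registration required.
(f) provides live entertainment → Operating License required.
(g) operates from an industrially zoned site; is a franchise of a national chain (not: is a sole proprietorship) → Operating Certificate not required.
(h) seating 100 > 90; is a franchise of a national chain → Annual Registration required.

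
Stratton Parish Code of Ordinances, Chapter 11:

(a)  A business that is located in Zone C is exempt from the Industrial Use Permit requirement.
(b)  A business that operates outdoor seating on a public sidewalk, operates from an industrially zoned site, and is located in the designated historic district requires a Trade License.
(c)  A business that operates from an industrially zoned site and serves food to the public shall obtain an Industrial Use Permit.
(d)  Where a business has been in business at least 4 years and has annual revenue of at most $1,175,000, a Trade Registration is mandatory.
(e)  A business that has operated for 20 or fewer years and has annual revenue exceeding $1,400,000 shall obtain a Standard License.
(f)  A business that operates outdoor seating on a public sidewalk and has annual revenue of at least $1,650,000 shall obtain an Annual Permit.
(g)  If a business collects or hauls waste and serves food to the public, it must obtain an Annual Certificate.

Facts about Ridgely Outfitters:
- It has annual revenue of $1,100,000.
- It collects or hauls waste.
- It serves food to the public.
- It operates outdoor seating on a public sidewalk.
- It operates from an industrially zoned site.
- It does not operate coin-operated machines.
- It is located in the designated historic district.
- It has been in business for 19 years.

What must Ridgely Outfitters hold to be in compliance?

(a) is located in the designated historic district (not: is located in Zone C) → Industrial Use Permit exemption does not apply.
(b) operates outdoor seating on a public sidewalk; operates from an industrially zoned site; is located in the designated historic district → Trade License required.
(c) operates from an industrially zoned site; serves food to the public → Industrial Use Permit required.
(d) years in business 19 ≥ 4; revenue $1,100,000 ≤ $1,175,000 → Trade Registration required.
(e) years in business 19 ≤ 20; revenue $1,100,000 ≤ $1,400,000 → Standard License not required.
(f) operates outdoor seating on a public sidewalk; revenue $1,100,000 < $1,650,000 → Annual Permit not required.
(g) collects or hauls waste; serves food to the public → Annual Certificate required.

Annual Certificate, Industrial Use Permit, Trade License, Trade Registration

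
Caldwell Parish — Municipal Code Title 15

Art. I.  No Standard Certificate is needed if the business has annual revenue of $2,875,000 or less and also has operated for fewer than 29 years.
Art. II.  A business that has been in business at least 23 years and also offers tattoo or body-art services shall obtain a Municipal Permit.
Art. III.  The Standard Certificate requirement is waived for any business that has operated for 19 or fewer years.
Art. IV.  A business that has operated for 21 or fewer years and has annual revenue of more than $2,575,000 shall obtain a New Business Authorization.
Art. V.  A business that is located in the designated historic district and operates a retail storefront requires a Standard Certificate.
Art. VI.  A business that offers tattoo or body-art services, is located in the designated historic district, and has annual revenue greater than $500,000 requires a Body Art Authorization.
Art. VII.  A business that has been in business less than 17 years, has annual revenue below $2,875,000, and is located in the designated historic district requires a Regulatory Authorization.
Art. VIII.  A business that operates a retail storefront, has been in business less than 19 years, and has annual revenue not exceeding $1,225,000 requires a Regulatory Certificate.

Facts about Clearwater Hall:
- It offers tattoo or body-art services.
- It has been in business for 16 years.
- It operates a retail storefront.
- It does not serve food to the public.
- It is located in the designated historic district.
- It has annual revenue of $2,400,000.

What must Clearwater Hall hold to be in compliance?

Body Art Authorization, Regulatory Authorization

Art. I. revenue $2,400,000 ≤ $2,875,000; years in business 16 < 29 → exempt from Standard Certificate.
Art. II. years in business 16 < 23; offers tattoo or body-art services → Municipal Permit not required.
Art. III. years in business 16 ≤ 19 → exempt from Standard Certificate.
Art. IV. years in business 16 ≤ 21; revenue $2,400,000 ≤ $2,575,000 → New Business Authorization not required.
Art. V. is located in the designated historic district; operates a retail storefront → Standard Certificate required.
Art. VI. offers tattoo or body-art services; is located in the designated historic district; revenue $2,400,000 > $500,000 → Body Art Authorization required.
Art. VII. years in business 16 < 17; revenue $2,400,000 < $2,875,000; is located in the designated historic district → Regulatory Authorization required.
Art. VIII. operates a retail storefront; years in business 16 < 19; revenue $2,400,000 > $1,225,000 → Regulatory Certificate not required.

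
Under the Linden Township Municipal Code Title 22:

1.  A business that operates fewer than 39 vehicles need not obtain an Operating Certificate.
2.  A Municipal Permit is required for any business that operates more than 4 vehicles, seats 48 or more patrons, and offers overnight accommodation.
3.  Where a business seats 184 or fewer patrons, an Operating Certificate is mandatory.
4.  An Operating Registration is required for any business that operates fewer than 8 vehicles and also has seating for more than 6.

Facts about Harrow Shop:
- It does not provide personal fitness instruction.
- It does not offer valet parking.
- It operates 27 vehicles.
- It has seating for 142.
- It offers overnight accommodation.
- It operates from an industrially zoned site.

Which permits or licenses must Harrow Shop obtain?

1. vehicles 27 < 39 → exempt from Operating Certificate.
2. vehicles 27 > 4; seating 142 ≥ 48; offers overnight accommodation → Municipal Permit required.
3. seating 142 ≤ 184 → Operating Certificate required.
4. vehicles 27 ≥ 8; seating 142 > 6 → Operating Registration not required.

Municipal Permit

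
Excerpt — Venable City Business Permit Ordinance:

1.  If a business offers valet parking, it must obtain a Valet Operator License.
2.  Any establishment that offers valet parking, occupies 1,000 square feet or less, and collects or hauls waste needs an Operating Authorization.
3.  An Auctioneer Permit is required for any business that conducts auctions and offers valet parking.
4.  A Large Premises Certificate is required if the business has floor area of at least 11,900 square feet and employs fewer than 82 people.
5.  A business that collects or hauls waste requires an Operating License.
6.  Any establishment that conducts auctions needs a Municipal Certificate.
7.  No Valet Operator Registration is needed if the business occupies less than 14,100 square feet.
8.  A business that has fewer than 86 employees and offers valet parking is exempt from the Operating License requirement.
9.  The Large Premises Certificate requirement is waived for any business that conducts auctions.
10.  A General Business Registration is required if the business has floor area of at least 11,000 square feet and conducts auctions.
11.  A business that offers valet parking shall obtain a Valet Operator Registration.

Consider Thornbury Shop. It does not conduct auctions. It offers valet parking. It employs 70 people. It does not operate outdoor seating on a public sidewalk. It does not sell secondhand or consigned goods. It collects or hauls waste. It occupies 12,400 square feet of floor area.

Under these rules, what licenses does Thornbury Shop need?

Large Premises Certificate, Valet Operator License

1. offers valet parking → Valet Operator License required.
2. offers valet parking; floor area 12,400 square feet > 1,000 square feet; collects or hauls waste → Operating Authorization not required.
3. does not conduct auctions; offers valet parking → Auctioneer Permit not required.
4. floor area 12,400 square feet ≥ 11,900 square feet; employees 70 < 82 → Large Premises Certificate required.
5. collects or hauls waste → Operating License required.
6. does not conduct auctions → Municipal Certificate not required.
7. floor area 12,400 square feet < 14,100 square feet → exempt from Valet Operator Registration.
8. employees 70 < 86; offers valet parking → exempt from Operating License.
9. does not conduct auctions → Large Premises Certificate exemption does not apply.
10. floor area 12,400 square feet ≥ 11,000 square feet; does not conduct auctions → General Business Registration not required.
11. offers valet parking → Valet Operator Registration required.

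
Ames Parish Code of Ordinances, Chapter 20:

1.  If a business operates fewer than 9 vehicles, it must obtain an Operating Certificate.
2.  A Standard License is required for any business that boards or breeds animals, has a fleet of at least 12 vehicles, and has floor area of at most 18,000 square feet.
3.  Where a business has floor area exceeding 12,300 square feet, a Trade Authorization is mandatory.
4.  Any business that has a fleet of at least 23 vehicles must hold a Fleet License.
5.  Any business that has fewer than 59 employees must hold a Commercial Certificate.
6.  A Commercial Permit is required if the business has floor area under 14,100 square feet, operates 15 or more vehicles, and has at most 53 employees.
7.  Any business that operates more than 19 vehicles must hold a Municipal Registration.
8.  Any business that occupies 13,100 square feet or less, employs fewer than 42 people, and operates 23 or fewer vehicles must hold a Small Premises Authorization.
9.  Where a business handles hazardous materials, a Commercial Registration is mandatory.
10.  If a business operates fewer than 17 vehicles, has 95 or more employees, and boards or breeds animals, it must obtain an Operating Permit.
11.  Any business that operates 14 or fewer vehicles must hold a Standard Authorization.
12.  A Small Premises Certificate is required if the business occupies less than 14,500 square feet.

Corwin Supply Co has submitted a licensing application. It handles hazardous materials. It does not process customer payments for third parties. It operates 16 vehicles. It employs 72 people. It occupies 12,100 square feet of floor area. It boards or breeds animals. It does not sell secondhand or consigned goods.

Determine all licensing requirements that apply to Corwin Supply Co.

1. vehicles 16 ≥ 9 → Operating Certificate not required.
2. boards or breeds animals; vehicles 16 ≥ 12; floor area 12,100 square feet ≤ 18,000 square feet → Standard License required.
3. floor area 12,100 square feet ≤ 12,300 square feet → Trade Authorization not required.
4. vehicles 16 < 23 → Fleet License not required.
5. employees 72 ≥ 59 → Commercial Certificate not required.
6. floor area 12,100 square feet < 14,100 square feet; vehicles 16 ≥ 15; employees 72 > 53 → Commercial Permit not required.
7. vehicles 16 ≤ 19 → Municipal Registration not required.
8. floor area 12,100 square feet ≤ 13,100 square feet; employees 72 ≥ 42; vehicles 16 ≤ 23 → Small Premises Authorization not required.
9. handles hazardous materials → Commercial Registration required.
10. vehicles 16 < 17; employees 72 < 95; boards or breeds animals → Operating Permit not required.
11. vehicles 16 > 14 → Standard Authorization not required.
12. floor area 12,100 square feet < 14,500 square feet → Small Premises Certificate required.

Commercial Registration, Small Premises Certificate, Standard License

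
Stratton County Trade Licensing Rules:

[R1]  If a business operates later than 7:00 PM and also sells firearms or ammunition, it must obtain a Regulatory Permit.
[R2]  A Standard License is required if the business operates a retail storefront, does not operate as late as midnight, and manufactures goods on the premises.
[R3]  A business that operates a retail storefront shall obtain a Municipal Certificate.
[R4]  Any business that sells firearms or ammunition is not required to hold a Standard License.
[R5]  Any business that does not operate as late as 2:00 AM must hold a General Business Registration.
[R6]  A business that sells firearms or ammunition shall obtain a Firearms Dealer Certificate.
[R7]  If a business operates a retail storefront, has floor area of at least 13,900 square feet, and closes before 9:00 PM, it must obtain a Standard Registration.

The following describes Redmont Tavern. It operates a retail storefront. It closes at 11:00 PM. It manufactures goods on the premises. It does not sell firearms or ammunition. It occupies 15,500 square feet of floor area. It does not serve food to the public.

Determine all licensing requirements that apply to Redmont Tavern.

[R1] closes 11:00 PM, after 7:00 PM; does not sell firearms or ammunition → Regulatory Permit not required.
[R2] operates a retail storefront; closes 11:00 PM, at/before midnight; manufactures goods on the premises → Standard License required.
[R3] operates a retail storefront → Municipal Certificate required.
[R4] does not sell firearms or ammunition → Standard License exemption does not apply.
[R5] closes 11:00 PM, at/before 2:00 AM → General Business Registration required.
[R6] does not sell firearms or ammunition → Firearms Dealer Certificate not required.
[R7] operates a retail storefront; floor area 15,500 square feet ≥ 13,900 square feet; closes 11:00 PM, after 9:00 PM → Standard Registration not required.

General Business Registration, Municipal Certificate, Standard License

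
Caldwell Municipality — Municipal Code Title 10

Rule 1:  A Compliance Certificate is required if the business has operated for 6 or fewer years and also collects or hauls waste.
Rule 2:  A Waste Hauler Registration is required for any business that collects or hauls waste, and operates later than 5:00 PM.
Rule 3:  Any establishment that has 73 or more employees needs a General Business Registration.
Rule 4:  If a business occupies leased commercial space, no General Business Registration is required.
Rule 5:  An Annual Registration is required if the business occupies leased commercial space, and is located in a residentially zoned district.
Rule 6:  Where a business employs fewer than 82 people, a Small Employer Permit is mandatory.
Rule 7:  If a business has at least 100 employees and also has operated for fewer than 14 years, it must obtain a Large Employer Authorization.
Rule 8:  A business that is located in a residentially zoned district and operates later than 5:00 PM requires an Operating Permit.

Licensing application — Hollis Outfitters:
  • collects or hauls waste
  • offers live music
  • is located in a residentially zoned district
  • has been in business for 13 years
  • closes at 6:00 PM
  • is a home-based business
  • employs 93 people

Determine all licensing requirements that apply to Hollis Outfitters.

Rule 1: years in business 13 > 6; collects or hauls waste → Compliance Certificate not required.
Rule 2: collects or hauls waste; closes 6:00 PM, after 5:00 PM → Waste Hauler Registration required.
Rule 3: employees 93 ≥ 73 → General Business Registration required.
Rule 4: is a home-based business (not: occupies leased commercial space) → General Business Registration exemption does not apply.
Rule 5: is a home-based business (not: occupies leased commercial space); is located in a residentially zoned district → Annual Registration not required.
Rule 6: employees 93 ≥ 82 → Small Employer Permit not required.
Rule 7: employees 93 < 100; years in business 13 < 14 → Large Employer Authorization not required.
Rule 8: is located in a residentially zoned district; closes 6:00 PM, after 5:00 PM → Operating Permit required.

General Business Registration, Operating Permit, Waste Hauler Registration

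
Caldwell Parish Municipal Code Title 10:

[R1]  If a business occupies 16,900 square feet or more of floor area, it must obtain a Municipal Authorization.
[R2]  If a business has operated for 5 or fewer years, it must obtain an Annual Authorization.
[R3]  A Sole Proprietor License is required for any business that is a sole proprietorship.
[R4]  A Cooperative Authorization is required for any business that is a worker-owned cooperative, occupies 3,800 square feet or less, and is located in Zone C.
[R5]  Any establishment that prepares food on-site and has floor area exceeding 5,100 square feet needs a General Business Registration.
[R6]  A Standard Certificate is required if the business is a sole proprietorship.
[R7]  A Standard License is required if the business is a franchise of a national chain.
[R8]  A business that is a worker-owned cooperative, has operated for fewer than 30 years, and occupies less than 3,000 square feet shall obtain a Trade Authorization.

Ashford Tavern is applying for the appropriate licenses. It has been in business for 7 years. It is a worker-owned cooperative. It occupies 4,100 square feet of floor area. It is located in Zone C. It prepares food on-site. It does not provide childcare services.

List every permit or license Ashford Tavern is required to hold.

None

[R1] floor area 4,100 square feet < 16,900 square feet → Municipal Authorization not required.
[R2] years in business 7 > 5 → Annual Authorization not required.
[R3] is a worker-owned cooperative (not: is a sole proprietorship) → Sole Proprietor License not required.
[R4] is a worker-owned cooperative; floor area 4,100 square feet > 3,800 square feet; is located in Zone C → Cooperative Authorization not required.
[R5] prepares food on-site; floor area 4,100 square feet ≤ 5,100 square feet → General Business Registration not required.
[R6] is a worker-owned cooperative (not: is a sole proprietorship) → Standard Certificate not required.
[R7] is a worker-owned cooperative (not: is a franchise of a national chain) → Standard License not required.
[R8] is a worker-owned cooperative; years in business 7 < 30; floor area 4,100 square feet ≥ 3,000 square feet → Trade Authorization not required.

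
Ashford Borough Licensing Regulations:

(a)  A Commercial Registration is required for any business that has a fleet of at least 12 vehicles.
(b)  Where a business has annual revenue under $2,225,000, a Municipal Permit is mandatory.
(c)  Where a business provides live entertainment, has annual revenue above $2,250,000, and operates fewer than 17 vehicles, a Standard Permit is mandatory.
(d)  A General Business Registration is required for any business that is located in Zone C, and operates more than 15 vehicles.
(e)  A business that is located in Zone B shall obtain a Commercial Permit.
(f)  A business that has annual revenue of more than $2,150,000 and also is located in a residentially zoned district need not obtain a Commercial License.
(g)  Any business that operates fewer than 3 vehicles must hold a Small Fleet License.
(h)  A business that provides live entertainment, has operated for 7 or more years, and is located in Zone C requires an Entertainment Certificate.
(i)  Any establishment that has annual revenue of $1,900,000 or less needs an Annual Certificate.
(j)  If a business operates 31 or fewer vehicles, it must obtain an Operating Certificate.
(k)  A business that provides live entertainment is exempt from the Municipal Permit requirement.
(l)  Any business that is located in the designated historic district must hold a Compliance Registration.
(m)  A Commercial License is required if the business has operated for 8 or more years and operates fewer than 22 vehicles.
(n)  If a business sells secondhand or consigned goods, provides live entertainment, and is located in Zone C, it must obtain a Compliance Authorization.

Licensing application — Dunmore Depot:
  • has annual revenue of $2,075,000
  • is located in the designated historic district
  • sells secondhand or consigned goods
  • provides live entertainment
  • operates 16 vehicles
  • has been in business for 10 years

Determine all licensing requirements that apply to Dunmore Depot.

Commercial License, Commercial Registration, Compliance Registration, Operating Certificate

(a) vehicles 16 ≥ 12 → Commercial Registration required.
(b) revenue $2,075,000 < $2,225,000 → Municipal Permit required.
(c) provides live entertainment; revenue $2,075,000 ≤ $2,250,000; vehicles 16 < 17 → Standard Permit not required.
(d) is located in the designated historic district (not: is located in Zone C); vehicles 16 > 15 → General Business Registration not required.
(e) is located in the designated historic district (not: is located in Zone B) → Commercial Permit not required.
(f) revenue $2,075,000 ≤ $2,150,000; is located in the designated historic district (not: is located in a residentially zoned district) → Commercial License exemption does not apply.
(g) vehicles 16 ≥ 3 → Small Fleet License not required.
(h) provides live entertainment; years in business 10 ≥ 7; is located in the designated historic district (not: is located in Zone C) → Entertainment Certificate not required.
(i) revenue $2,075,000 > $1,900,000 → Annual Certificate not required.
(j) vehicles 16 ≤ 31 → Operating Certificate required.
(k) provides live entertainment → exempt from Municipal Permit.
(l) is located in the designated historic district → Compliance Registration required.
(m) years in business 10 ≥ 8; vehicles 16 < 22 → Commercial License required.
(n) sells secondhand or consigned goods; provides live entertainment; is located in the designated historic district (not: is located in Zone C) → Compliance Authorization not required.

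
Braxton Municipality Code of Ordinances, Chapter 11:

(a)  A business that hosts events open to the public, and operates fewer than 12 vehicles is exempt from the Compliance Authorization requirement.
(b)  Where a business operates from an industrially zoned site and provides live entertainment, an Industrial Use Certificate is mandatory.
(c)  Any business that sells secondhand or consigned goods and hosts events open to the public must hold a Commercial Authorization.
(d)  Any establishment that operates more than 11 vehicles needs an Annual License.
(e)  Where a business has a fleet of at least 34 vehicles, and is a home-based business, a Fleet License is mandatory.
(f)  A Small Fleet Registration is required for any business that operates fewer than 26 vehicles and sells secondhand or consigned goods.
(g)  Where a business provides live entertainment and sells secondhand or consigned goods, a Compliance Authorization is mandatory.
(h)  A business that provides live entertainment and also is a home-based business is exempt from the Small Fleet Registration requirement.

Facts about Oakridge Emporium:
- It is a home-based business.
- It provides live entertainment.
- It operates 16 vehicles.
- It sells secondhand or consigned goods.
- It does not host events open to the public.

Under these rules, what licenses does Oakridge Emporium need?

Annual License, Compliance Authorization

(a) does not host events open to the public; vehicles 16 ≥ 12 → Compliance Authorization exemption does not apply.
(b) is a home-based business (not: operates from an industrially zoned site); provides live entertainment → Industrial Use Certificate not required.
(c) sells secondhand or consigned goods; does not host events open to the public → Commercial Authorization not required.
(d) vehicles 16 > 11 → Annual License required.
(e) vehicles 16 < 34; is a home-based business → Fleet License not required.
(f) vehicles 16 < 26; sells secondhand or consigned goods → Small Fleet Registration required.
(g) provides live entertainment; sells secondhand or consigned goods → Compliance Authorization required.
(h) provides live entertainment; is a home-based business → exempt from Small Fleet Registration.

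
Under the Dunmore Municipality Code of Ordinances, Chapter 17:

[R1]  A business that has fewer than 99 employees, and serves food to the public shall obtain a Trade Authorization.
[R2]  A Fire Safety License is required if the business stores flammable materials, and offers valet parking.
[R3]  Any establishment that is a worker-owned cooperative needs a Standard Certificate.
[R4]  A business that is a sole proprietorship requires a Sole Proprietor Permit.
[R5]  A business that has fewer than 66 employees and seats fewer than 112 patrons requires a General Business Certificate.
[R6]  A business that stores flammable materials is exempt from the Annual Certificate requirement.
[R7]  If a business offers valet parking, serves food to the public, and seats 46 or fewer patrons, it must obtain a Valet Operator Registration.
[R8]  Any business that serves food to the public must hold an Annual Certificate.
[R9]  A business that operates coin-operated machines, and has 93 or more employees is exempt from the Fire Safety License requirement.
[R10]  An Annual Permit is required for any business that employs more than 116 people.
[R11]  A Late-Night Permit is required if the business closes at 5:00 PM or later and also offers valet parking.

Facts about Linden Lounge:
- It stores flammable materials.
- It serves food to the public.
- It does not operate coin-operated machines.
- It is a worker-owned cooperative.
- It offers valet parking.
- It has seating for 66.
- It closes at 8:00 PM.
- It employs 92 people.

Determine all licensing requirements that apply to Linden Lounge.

[R1] employees 92 < 99; serves food to the public → Trade Authorization required.
[R2] stores flammable materials; offers valet parking → Fire Safety License required.
[R3] is a worker-owned cooperative → Standard Certificate required.
[R4] is a worker-owned cooperative (not: is a sole proprietorship) → Sole Proprietor Permit not required.
[R5] employees 92 ≥ 66; seating 66 < 112 → General Business Certificate not required.
[R6] stores flammable materials → exempt from Annual Certificate.
[R7] offers valet parking; serves food to the public; seating 66 > 46 → Valet Operator Registration not required.
[R8] serves food to the public → Annual Certificate required.
[R9] does not operate coin-operated machines; employees 92 < 93 → Fire Safety License exemption does not apply.
[R10] employees 92 ≤ 116 → Annual Permit not required.
[R11] closes 8:00 PM, after 5:00 PM; offers valet parking → Late-Night Permit required.

Fire Safety License, Late-Night Permit, Standard Certificate, Trade Authorization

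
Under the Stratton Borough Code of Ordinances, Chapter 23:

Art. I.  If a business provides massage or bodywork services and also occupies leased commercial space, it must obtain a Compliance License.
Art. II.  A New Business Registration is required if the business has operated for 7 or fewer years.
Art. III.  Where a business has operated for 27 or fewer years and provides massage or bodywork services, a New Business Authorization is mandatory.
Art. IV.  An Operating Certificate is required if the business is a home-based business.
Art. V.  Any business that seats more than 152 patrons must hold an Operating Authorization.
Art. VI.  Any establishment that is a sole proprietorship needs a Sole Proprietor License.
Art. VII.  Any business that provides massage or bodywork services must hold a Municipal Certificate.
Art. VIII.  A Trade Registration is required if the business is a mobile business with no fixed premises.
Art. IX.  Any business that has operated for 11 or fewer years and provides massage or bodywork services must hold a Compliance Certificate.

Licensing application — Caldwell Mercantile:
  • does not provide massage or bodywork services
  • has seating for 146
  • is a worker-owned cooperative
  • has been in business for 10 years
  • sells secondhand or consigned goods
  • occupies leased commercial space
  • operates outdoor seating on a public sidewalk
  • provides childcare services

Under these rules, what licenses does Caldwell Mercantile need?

Art. I. does not provide massage or bodywork services; occupies leased commercial space → Compliance License not required.
Art. II. years in business 10 > 7 → New Business Registration not required.
Art. III. years in business 10 ≤ 27; does not provide massage or bodywork services → New Business Authorization not required.
Art. IV. occupies leased commercial space (not: is a home-based business) → Operating Certificate not required.
Art. V. seating 146 ≤ 152 → Operating Authorization not required.
Art. VI. is a worker-owned cooperative (not: is a sole proprietorship) → Sole Proprietor License not required.
Art. VII. does not provide massage or bodywork services → Municipal Certificate not required.
Art. VIII. occupies leased commercial space (not: is a mobile business with no fixed premises) → Trade Registration not required.
Art. IX. years in business 10 ≤ 11; does not provide massage or bodywork services → Compliance Certificate not required.

None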